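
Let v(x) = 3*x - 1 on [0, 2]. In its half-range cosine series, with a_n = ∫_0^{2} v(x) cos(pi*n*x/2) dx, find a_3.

-8/(3*pi**2)

a_3 = ∫_0^{2} (3*x - 1) cos(3*pi*x/2) dx.
Integrating by parts (boundary term plus one more integral), an antiderivative of (3*x - 1) cos(3*pi*x/2) is 2*x*sin(3*pi*x/2)/pi - 2*sin(3*pi*x/2)/(3*pi) + 4*cos(3*pi*x/2)/(3*pi**2); evaluating from 0 to 2: ∫_{0}^{2} (3*x - 1) cos(3*pi*x/2) dx = (-4/(3*pi**2)) - (4/(3*pi**2)) = -8/(3*pi**2).
Hence a_3 = -8/(3*pi**2).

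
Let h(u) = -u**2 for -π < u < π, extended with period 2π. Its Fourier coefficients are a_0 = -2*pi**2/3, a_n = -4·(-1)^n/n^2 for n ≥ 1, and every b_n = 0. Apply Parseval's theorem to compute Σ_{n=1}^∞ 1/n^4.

pi**4/90

Parseval: a_0^2/2 + Σ a_n^2 = (1/π) ∫_{-π}^{π} h(u)^2 du = 2*pi**4/5.
Subtract a_0^2/2 = 2*pi**4/9: Σ a_n^2 = 8*pi**4/45.
Since a_n^2 = 16/n^4, Σ 1/n^4 = pi**4/90.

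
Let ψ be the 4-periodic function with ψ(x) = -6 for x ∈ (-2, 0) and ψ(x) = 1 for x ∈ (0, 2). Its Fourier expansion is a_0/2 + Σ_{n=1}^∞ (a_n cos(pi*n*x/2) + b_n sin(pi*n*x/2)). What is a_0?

-5

a_0 = 1/2 ∫_{-2}^{2} ψ(x) dx = 1/2 · (-10) = -5.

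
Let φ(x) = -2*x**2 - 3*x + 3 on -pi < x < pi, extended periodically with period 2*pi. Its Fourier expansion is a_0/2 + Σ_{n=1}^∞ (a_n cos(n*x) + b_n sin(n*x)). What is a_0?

a_0 = 1/pi ∫_{-pi}^{pi} φ(x) dx = 1/pi · (-4*pi**3/3 + 6*pi) = 6 - 4*pi**2/3.

6 - 4*pi**2/3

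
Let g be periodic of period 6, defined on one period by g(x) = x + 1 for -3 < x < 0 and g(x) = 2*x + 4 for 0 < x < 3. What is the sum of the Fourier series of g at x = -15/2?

x = -15/2 differs from x = -3/2 by -1 full period(s), and the series is 6-periodic.
g is continuous at x = -3/2 with value -1/2, so the series converges to -1/2 there.

-1/2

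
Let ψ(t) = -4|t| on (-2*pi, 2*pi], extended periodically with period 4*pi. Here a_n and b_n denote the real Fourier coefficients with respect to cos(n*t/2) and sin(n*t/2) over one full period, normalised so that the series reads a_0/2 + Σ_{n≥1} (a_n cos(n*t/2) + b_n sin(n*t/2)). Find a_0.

a_0 = (1/(2*pi)) ∫_{-2*pi}^{2*pi} ψ(t) dt = (1/(2*pi)) · (-16*pi**2) = -8*pi.

-8*pi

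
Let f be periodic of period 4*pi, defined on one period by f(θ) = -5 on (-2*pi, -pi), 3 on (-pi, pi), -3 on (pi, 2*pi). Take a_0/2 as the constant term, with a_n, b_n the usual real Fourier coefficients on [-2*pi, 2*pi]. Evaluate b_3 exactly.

2/(3*pi)

b_3 = (1/(2*pi)) ∫_{-2*pi}^{2*pi} f(θ) sin(3*θ/2) dθ.
Split the integral at the breakpoints.
Directly, an antiderivative of (-5) sin(3*θ/2) is 10*cos(3*θ/2)/3; evaluating from -2*pi to -pi: ∫_{-2*pi}^{-pi} (-5) sin(3*θ/2) dθ = (0) - (-10/3) = 10/3.
Directly, an antiderivative of (3) sin(3*θ/2) is -2*cos(3*θ/2); evaluating from -pi to pi: ∫_{-pi}^{pi} (3) sin(3*θ/2) dθ = (0) - (0) = 0.
Directly, an antiderivative of (-3) sin(3*θ/2) is 2*cos(3*θ/2); evaluating from pi to 2*pi: ∫_{pi}^{2*pi} (-3) sin(3*θ/2) dθ = (-2) - (0) = -2.
Summing the pieces and multiplying by (1/(2*pi)) gives b_3 = 2/(3*pi).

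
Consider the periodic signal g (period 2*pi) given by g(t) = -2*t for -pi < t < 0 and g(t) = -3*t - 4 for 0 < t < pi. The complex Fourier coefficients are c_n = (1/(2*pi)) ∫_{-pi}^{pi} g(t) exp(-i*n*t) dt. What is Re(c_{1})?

1/pi

Since g is real-valued, Re(c_{1}) = (1/(2*pi)) ∫_{-pi}^{pi} g(t) cos(t) dt = a_{1}/2.
Split the integral at the breakpoints.
Integrating by parts (boundary term plus one more integral), an antiderivative of (-2*t) cos(t) is -2*t*sin(t) - 2*cos(t); evaluating from -pi to 0: ∫_{-pi}^{0} (-2*t) cos(t) dt = (-2) - (2) = -4.
Integrating by parts (boundary term plus one more integral), an antiderivative of (-3*t - 4) cos(t) is -3*t*sin(t) - 4*sin(t) - 3*cos(t); evaluating from 0 to pi: ∫_{0}^{pi} (-3*t - 4) cos(t) dt = (3) - (-3) = 6.
So ∫_{-pi}^{pi} g(t) cos(t) dt = 2.
Hence Re(c_{1}) = (1/(2*pi))·(2) = 1/pi.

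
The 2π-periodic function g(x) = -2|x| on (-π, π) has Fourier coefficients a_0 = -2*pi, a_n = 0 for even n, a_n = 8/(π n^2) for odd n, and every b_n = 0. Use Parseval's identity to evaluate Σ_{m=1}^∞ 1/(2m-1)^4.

Parseval: a_0^2/2 + Σ a_n^2 = (1/π) ∫_{-π}^{π} g(x)^2 dx = 8*pi**2/3.
Subtract a_0^2/2 = 2*pi**2: Σ a_n^2 = 2*pi**2/3.
Only odd n contribute, with a_n^2 = 64/(π^2 n^4), so Σ_{m≥1} 1/(2m-1)^4 = π^2·(2*pi**2/3)/64 = pi**4/96.

pi**4/96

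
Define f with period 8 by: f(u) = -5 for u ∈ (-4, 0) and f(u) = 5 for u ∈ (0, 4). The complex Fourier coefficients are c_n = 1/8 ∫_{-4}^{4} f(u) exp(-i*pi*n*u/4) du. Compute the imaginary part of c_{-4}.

0

Since f is real-valued, Im(c_{-4}) = -1/8 ∫_{-4}^{4} f(u) sin(-pi*u) du = b_{4}/2.
f is odd and sin(-pi*u) is odd, so the integrand is even: ∫_{-4}^{4} f(u) sin(-pi*u) du = 2∫_0^{4} f(u) sin(-pi*u) du.
Directly, an antiderivative of (5) sin(-pi*u) is 5*cos(pi*u)/pi; evaluating from 0 to 4: ∫_{0}^{4} (5) sin(-pi*u) du = (5/pi) - (5/pi) = 0.
So ∫_{-4}^{4} f(u) sin(-pi*u) du = 0.
Hence Im(c_{-4}) = (-1/8)·(0) = 0.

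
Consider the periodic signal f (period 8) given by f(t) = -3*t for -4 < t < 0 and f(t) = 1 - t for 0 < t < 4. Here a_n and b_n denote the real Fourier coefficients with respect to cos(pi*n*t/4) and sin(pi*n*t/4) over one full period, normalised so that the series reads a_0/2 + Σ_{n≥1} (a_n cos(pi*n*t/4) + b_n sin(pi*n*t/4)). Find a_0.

5

a_0 = 1/4 ∫_{-4}^{4} f(t) dt = 1/4 · (20) = 5.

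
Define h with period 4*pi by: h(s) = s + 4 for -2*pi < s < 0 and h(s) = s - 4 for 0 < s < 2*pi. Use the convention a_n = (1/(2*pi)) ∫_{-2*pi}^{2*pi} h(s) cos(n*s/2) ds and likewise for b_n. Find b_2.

b_2 = (1/(2*pi)) ∫_{-2*pi}^{2*pi} h(s) sin(s) ds.
h is odd and sin(s) is odd, so the integrand is even and b_2 = 1/pi ∫_0^{2*pi} h(s) sin(s) ds.
Integrating by parts (boundary term plus one more integral), an antiderivative of (s - 4) sin(s) is -s*cos(s) + sin(s) + 4*cos(s); evaluating from 0 to 2*pi: ∫_{0}^{2*pi} (s - 4) sin(s) ds = (4 - 2*pi) - (4) = -2*pi.
Hence b_2 = (1/pi)·(-2*pi) = -2.

-2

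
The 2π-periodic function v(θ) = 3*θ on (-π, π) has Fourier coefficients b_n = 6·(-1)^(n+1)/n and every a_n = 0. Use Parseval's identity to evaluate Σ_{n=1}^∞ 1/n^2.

pi**2/6

Parseval: Σ b_n^2 = (1/π) ∫_{-π}^{π} v(θ)^2 dθ = 6*pi**2.
Σ b_n^2 = Σ 36/n^2, so Σ 1/n^2 = (6*pi**2)/36 = pi**2/6.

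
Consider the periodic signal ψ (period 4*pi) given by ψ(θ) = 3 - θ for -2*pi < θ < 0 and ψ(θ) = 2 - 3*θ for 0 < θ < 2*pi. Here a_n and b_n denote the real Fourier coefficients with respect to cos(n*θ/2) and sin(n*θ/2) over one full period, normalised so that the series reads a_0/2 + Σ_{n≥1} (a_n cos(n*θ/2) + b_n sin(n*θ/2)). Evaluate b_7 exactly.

b_7 = (1/(2*pi)) ∫_{-2*pi}^{2*pi} ψ(θ) sin(7*θ/2) dθ.
Split the integral at the breakpoints.
Integrating by parts (boundary term plus one more integral), an antiderivative of (3 - θ) sin(7*θ/2) is 2*θ*cos(7*θ/2)/7 - 4*sin(7*θ/2)/49 - 6*cos(7*θ/2)/7; evaluating from -2*pi to 0: ∫_{-2*pi}^{0} (3 - θ) sin(7*θ/2) dθ = (-6/7) - (6/7 + 4*pi/7) = -4*pi/7 - 12/7.
Integrating by parts (boundary term plus one more integral), an antiderivative of (2 - 3*θ) sin(7*θ/2) is 6*θ*cos(7*θ/2)/7 - 12*sin(7*θ/2)/49 - 4*cos(7*θ/2)/7; evaluating from 0 to 2*pi: ∫_{0}^{2*pi} (2 - 3*θ) sin(7*θ/2) dθ = (4/7 - 12*pi/7) - (-4/7) = 8/7 - 12*pi/7.
Summing the pieces and multiplying by (1/(2*pi)) gives b_7 = 2*(-4*pi - 1)/(7*pi).

2*(-4*pi - 1)/(7*pi)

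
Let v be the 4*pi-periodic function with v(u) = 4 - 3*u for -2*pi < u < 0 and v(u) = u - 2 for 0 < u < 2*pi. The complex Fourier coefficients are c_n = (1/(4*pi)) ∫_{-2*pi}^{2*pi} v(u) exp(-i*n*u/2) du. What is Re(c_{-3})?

Since v is real-valued, Re(c_{-3}) = (1/(4*pi)) ∫_{-2*pi}^{2*pi} v(u) cos(-3*u/2) du = a_{3}/2.
Split the integral at the breakpoints.
Integrating by parts (boundary term plus one more integral), an antiderivative of (4 - 3*u) cos(-3*u/2) is -2*u*sin(3*u/2) + 8*sin(3*u/2)/3 - 4*cos(3*u/2)/3; evaluating from -2*pi to 0: ∫_{-2*pi}^{0} (4 - 3*u) cos(-3*u/2) du = (-4/3) - (4/3) = -8/3.
Integrating by parts (boundary term plus one more integral), an antiderivative of (u - 2) cos(-3*u/2) is 2*u*sin(3*u/2)/3 - 4*sin(3*u/2)/3 + 4*cos(3*u/2)/9; evaluating from 0 to 2*pi: ∫_{0}^{2*pi} (u - 2) cos(-3*u/2) du = (-4/9) - (4/9) = -8/9.
So ∫_{-2*pi}^{2*pi} v(u) cos(-3*u/2) du = -32/9.
Hence Re(c_{-3}) = (1/(4*pi))·(-32/9) = -8/(9*pi).

-8/(9*pi)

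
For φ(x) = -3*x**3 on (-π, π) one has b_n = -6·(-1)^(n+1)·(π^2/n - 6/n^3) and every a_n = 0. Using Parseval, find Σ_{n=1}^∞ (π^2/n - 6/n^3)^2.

Parseval: Σ b_n^2 = (1/π) ∫_{-π}^{π} φ(x)^2 dx = 18*pi**6/7.
b_n^2 = 36·(π^2/n - 6/n^3)^2, so the sum equals (18*pi**6/7)/36 = pi**6/14.

pi**6/14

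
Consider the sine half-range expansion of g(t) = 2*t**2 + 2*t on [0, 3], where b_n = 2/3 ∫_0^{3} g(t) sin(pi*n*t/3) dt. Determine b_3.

b_3 = 2/3 ∫_0^{3} (2*t**2 + 2*t) sin(pi*t) dt.
Integrating by parts twice (tabular method), an antiderivative of (2*t**2 + 2*t) sin(pi*t) is -2*t**2*cos(pi*t)/pi + 4*t*sin(pi*t)/pi**2 - 2*t*cos(pi*t)/pi + 2*sin(pi*t)/pi**2 + 4*cos(pi*t)/pi**3; evaluating from 0 to 3: ∫_{0}^{3} (2*t**2 + 2*t) sin(pi*t) dt = (-4/pi**3 + 24/pi) - (4/pi**3) = -8/pi**3 + 24/pi.
Hence b_3 = (2/3)·(-8/pi**3 + 24/pi) = -16/(3*pi**3) + 16/pi.

-16/(3*pi**3) + 16/pi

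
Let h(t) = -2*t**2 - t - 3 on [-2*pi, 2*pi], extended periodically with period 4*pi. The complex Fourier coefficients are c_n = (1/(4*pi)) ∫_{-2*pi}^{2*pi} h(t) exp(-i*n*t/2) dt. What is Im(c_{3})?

2/3

Since h is real-valued, Im(c_{3}) = -(1/(4*pi)) ∫_{-2*pi}^{2*pi} h(t) sin(3*t/2) dt = -b_{3}/2.
Integrating by parts twice (tabular method), an antiderivative of (-2*t**2 - t - 3) sin(3*t/2) is 4*t**2*cos(3*t/2)/3 - 16*t*sin(3*t/2)/9 + 2*t*cos(3*t/2)/3 - 4*sin(3*t/2)/9 + 22*cos(3*t/2)/27; evaluating from -2*pi to 2*pi: ∫_{-2*pi}^{2*pi} (-2*t**2 - t - 3) sin(3*t/2) dt = (-16*pi**2/3 - 4*pi/3 - 22/27) - (-16*pi**2/3 - 22/27 + 4*pi/3) = -8*pi/3.
Hence Im(c_{3}) = (-1/(4*pi))·(-8*pi/3) = 2/3.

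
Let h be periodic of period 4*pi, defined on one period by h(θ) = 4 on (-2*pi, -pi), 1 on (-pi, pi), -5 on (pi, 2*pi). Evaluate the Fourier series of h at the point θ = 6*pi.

-1/2

θ = 6*pi differs from θ = 2*pi by 1 full period(s), and the series is 4*pi-periodic.
At θ = 2*pi the one-sided limits are h(2*pi^-) = -5 and h(2*pi^+) = 4.
By Dirichlet's theorem the series converges to their average, [(-5) + (4)]/2 = -1/2.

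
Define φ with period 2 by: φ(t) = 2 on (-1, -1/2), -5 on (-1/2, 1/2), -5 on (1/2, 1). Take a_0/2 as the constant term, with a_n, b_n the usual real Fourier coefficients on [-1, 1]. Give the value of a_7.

1/pi

a_7 = ∫_{-1}^{1} φ(t) cos(7*pi*t) dt.
Split the integral at the breakpoints.
Directly, an antiderivative of (2) cos(7*pi*t) is 2*sin(7*pi*t)/(7*pi); evaluating from -1 to -1/2: ∫_{-1}^{-1/2} (2) cos(7*pi*t) dt = (2/(7*pi)) - (0) = 2/(7*pi).
Directly, an antiderivative of (-5) cos(7*pi*t) is -5*sin(7*pi*t)/(7*pi); evaluating from -1/2 to 1/2: ∫_{-1/2}^{1/2} (-5) cos(7*pi*t) dt = (5/(7*pi)) - (-5/(7*pi)) = 10/(7*pi).
Directly, an antiderivative of (-5) cos(7*pi*t) is -5*sin(7*pi*t)/(7*pi); evaluating from 1/2 to 1: ∫_{1/2}^{1} (-5) cos(7*pi*t) dt = (0) - (5/(7*pi)) = -5/(7*pi).
Summing the pieces gives a_7 = 1/pi.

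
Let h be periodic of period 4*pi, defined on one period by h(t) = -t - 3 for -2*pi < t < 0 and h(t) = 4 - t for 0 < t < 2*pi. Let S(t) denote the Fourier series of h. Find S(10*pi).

1/2

t = 10*pi differs from t = 2*pi by 2 full period(s), and the series is 4*pi-periodic.
At t = 2*pi the one-sided limits are h(2*pi^-) = 4 - 2*pi and h(2*pi^+) = -3 + 2*pi.
By Dirichlet's theorem the series converges to their average, [(4 - 2*pi) + (-3 + 2*pi)]/2 = 1/2.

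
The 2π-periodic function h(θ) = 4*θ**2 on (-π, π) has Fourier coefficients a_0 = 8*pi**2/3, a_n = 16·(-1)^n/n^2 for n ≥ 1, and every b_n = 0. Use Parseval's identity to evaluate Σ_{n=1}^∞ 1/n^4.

pi**4/90

Parseval: a_0^2/2 + Σ a_n^2 = (1/π) ∫_{-π}^{π} h(θ)^2 dθ = 32*pi**4/5.
Subtract a_0^2/2 = 32*pi**4/9: Σ a_n^2 = 128*pi**4/45.
Since a_n^2 = 256/n^4, Σ 1/n^4 = pi**4/90.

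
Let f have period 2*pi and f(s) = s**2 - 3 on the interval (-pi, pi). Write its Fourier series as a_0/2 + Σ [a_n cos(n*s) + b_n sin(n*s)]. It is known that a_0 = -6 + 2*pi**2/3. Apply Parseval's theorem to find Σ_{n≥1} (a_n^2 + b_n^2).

8*pi**4/45

Parseval: a_0^2/2 + Σ_{n≥1} (a_n^2+b_n^2) = 1/pi ∫_{-pi}^{pi} f(s)^2 ds = -4*pi**2 + 18 + 2*pi**4/5.
Subtract a_0^2/2 = 2*(9 - pi**2)**2/9: Σ (a_n^2+b_n^2) = 8*pi**4/45.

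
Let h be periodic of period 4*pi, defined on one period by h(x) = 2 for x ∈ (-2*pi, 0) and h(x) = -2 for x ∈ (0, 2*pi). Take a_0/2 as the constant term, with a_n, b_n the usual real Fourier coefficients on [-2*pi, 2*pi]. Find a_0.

a_0 = (1/(2*pi)) ∫_{-2*pi}^{2*pi} h(x) dx = (1/(2*pi)) · (0) = 0.

0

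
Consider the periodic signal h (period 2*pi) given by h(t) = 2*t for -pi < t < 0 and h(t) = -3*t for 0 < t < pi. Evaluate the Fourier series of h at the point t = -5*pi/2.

t = -5*pi/2 differs from t = -pi/2 by -1 full period(s), and the series is 2*pi-periodic.
h is continuous at t = -pi/2 with value -pi, so the series converges to -pi there.

-pi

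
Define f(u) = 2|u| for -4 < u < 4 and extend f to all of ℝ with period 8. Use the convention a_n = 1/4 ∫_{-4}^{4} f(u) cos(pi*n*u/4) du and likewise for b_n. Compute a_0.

a_0 = 1/4 ∫_{-4}^{4} f(u) du = 1/4 · (32) = 8.

8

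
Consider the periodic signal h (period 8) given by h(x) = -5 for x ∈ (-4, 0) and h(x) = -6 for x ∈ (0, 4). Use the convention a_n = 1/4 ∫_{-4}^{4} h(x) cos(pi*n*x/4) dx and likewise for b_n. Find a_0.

-11

a_0 = 1/4 ∫_{-4}^{4} h(x) dx = 1/4 · (-44) = -11.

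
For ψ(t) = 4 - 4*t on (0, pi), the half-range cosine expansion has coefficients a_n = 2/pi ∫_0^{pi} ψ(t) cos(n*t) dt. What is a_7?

16/(49*pi)

a_7 = 2/pi ∫_0^{pi} (4 - 4*t) cos(7*t) dt.
Integrating by parts (boundary term plus one more integral), an antiderivative of (4 - 4*t) cos(7*t) is -4*t*sin(7*t)/7 + 4*sin(7*t)/7 - 4*cos(7*t)/49; evaluating from 0 to pi: ∫_{0}^{pi} (4 - 4*t) cos(7*t) dt = (4/49) - (-4/49) = 8/49.
Hence a_7 = (2/pi)·(8/49) = 16/(49*pi).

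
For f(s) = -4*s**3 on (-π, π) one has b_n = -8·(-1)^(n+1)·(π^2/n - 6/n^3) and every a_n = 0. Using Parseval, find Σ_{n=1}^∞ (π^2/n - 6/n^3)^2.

Parseval: Σ b_n^2 = (1/π) ∫_{-π}^{π} f(s)^2 ds = 32*pi**6/7.
b_n^2 = 64·(π^2/n - 6/n^3)^2, so the sum equals (32*pi**6/7)/64 = pi**6/14.

pi**6/14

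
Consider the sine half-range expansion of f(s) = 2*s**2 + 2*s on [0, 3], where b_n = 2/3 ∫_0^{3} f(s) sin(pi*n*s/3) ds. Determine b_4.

b_4 = 2/3 ∫_0^{3} (2*s**2 + 2*s) sin(4*pi*s/3) ds.
Integrating by parts twice (tabular method), an antiderivative of (2*s**2 + 2*s) sin(4*pi*s/3) is -3*s**2*cos(4*pi*s/3)/(2*pi) + 9*s*sin(4*pi*s/3)/(4*pi**2) - 3*s*cos(4*pi*s/3)/(2*pi) + 9*sin(4*pi*s/3)/(8*pi**2) + 27*cos(4*pi*s/3)/(16*pi**3); evaluating from 0 to 3: ∫_{0}^{3} (2*s**2 + 2*s) sin(4*pi*s/3) ds = (-18/pi + 27/(16*pi**3)) - (27/(16*pi**3)) = -18/pi.
Hence b_4 = (2/3)·(-18/pi) = -12/pi.

-12/pi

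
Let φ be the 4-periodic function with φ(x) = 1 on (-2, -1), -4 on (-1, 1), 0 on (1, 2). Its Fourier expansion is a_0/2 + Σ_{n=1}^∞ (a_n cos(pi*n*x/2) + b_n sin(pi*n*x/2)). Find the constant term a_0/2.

a_0 = 1/2 ∫_{-2}^{2} φ(x) dx = 1/2 · (-7) = -7/2.
So the constant term a_0/2 = -7/4.

-7/4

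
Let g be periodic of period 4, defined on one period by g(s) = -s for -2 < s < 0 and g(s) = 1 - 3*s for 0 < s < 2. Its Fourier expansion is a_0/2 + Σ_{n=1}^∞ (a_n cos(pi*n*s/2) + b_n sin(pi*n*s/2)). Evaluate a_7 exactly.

8/(49*pi**2)

a_7 = 1/2 ∫_{-2}^{2} g(s) cos(7*pi*s/2) ds.
Split the integral at the breakpoints.
Integrating by parts (boundary term plus one more integral), an antiderivative of (-s) cos(7*pi*s/2) is -2*s*sin(7*pi*s/2)/(7*pi) - 4*cos(7*pi*s/2)/(49*pi**2); evaluating from -2 to 0: ∫_{-2}^{0} (-s) cos(7*pi*s/2) ds = (-4/(49*pi**2)) - (4/(49*pi**2)) = -8/(49*pi**2).
Integrating by parts (boundary term plus one more integral), an antiderivative of (1 - 3*s) cos(7*pi*s/2) is -6*s*sin(7*pi*s/2)/(7*pi) + 2*sin(7*pi*s/2)/(7*pi) - 12*cos(7*pi*s/2)/(49*pi**2); evaluating from 0 to 2: ∫_{0}^{2} (1 - 3*s) cos(7*pi*s/2) ds = (12/(49*pi**2)) - (-12/(49*pi**2)) = 24/(49*pi**2).
Summing the pieces and multiplying by (1/2) gives a_7 = 8/(49*pi**2).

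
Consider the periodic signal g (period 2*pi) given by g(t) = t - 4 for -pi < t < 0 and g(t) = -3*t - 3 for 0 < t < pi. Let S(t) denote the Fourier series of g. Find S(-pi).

-2*pi - 7/2

At t = -pi the one-sided limits are g(-pi^-) = -3*pi - 3 and g(-pi^+) = -4 - pi.
By Dirichlet's theorem the series converges to their average, [(-3*pi - 3) + (-4 - pi)]/2 = -2*pi - 7/2.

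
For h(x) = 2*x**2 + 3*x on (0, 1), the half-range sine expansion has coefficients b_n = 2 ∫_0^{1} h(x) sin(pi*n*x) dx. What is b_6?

b_6 = 2 ∫_0^{1} (2*x**2 + 3*x) sin(6*pi*x) dx.
Integrating by parts twice (tabular method), an antiderivative of (2*x**2 + 3*x) sin(6*pi*x) is -x**2*cos(6*pi*x)/(3*pi) + x*sin(6*pi*x)/(9*pi**2) - x*cos(6*pi*x)/(2*pi) + sin(6*pi*x)/(12*pi**2) + cos(6*pi*x)/(54*pi**3); evaluating from 0 to 1: ∫_{0}^{1} (2*x**2 + 3*x) sin(6*pi*x) dx = ((1 - 45*pi**2)/(54*pi**3)) - (1/(54*pi**3)) = -5/(6*pi).
Hence b_6 = 2·(-5/(6*pi)) = -5/(3*pi).

-5/(3*pi)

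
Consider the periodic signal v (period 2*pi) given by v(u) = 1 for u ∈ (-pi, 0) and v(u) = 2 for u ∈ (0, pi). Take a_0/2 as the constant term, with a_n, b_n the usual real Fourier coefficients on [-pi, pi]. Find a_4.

0

a_4 = 1/pi ∫_{-pi}^{pi} v(u) cos(4*u) du.
Split the integral at the breakpoints.
Directly, an antiderivative of (1) cos(4*u) is sin(4*u)/4; evaluating from -pi to 0: ∫_{-pi}^{0} (1) cos(4*u) du = (0) - (0) = 0.
Directly, an antiderivative of (2) cos(4*u) is sin(4*u)/2; evaluating from 0 to pi: ∫_{0}^{pi} (2) cos(4*u) du = (0) - (0) = 0.
Summing the pieces and multiplying by (1/pi) gives a_4 = 0.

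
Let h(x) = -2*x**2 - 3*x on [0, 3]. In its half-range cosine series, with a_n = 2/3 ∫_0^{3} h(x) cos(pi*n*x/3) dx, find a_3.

12/pi**2

a_3 = 2/3 ∫_0^{3} (-2*x**2 - 3*x) cos(pi*x) dx.
Integrating by parts twice (tabular method), an antiderivative of (-2*x**2 - 3*x) cos(pi*x) is -2*x**2*sin(pi*x)/pi - 3*x*sin(pi*x)/pi - 4*x*cos(pi*x)/pi**2 + 4*sin(pi*x)/pi**3 - 3*cos(pi*x)/pi**2; evaluating from 0 to 3: ∫_{0}^{3} (-2*x**2 - 3*x) cos(pi*x) dx = (15/pi**2) - (-3/pi**2) = 18/pi**2.
Hence a_3 = (2/3)·(18/pi**2) = 12/pi**2.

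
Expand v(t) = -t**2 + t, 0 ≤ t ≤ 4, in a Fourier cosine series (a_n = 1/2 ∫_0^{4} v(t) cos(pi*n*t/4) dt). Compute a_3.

a_3 = 1/2 ∫_0^{4} (-t**2 + t) cos(3*pi*t/4) dt.
Integrating by parts twice (tabular method), an antiderivative of (-t**2 + t) cos(3*pi*t/4) is -4*t**2*sin(3*pi*t/4)/(3*pi) + 4*t*sin(3*pi*t/4)/(3*pi) - 32*t*cos(3*pi*t/4)/(9*pi**2) + 128*sin(3*pi*t/4)/(27*pi**3) + 16*cos(3*pi*t/4)/(9*pi**2); evaluating from 0 to 4: ∫_{0}^{4} (-t**2 + t) cos(3*pi*t/4) dt = (112/(9*pi**2)) - (16/(9*pi**2)) = 32/(3*pi**2).
Hence a_3 = (1/2)·(32/(3*pi**2)) = 16/(3*pi**2).

16/(3*pi**2)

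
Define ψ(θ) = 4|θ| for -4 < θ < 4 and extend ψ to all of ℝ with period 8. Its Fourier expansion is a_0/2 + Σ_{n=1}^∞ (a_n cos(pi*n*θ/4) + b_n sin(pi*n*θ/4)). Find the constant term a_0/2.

8

a_0 = 1/4 ∫_{-4}^{4} ψ(θ) dθ = 1/4 · (64) = 16.
So the constant term a_0/2 = 8.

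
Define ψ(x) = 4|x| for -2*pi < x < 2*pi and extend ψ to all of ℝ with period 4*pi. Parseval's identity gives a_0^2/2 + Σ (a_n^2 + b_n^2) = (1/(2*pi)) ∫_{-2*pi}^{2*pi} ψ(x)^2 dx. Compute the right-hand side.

128*pi**2/3

(1/(2*pi)) ∫_{-2*pi}^{2*pi} ψ(x)^2 dx = (1/(2*pi)) · (256*pi**3/3) = 128*pi**2/3.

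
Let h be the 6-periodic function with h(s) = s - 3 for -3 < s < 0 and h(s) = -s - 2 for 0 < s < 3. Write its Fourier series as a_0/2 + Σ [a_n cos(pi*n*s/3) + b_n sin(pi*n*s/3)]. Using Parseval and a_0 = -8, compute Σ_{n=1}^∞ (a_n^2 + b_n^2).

2

Parseval: a_0^2/2 + Σ_{n≥1} (a_n^2+b_n^2) = 1/3 ∫_{-3}^{3} h(s)^2 ds = 34.
Subtract a_0^2/2 = 32: Σ (a_n^2+b_n^2) = 2.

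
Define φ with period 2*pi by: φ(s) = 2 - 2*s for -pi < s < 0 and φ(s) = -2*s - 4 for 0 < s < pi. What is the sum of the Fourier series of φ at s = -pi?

-1

At s = -pi the one-sided limits are φ(-pi^-) = -2*pi - 4 and φ(-pi^+) = 2 + 2*pi.
By Dirichlet's theorem the series converges to their average, [(-2*pi - 4) + (2 + 2*pi)]/2 = -1.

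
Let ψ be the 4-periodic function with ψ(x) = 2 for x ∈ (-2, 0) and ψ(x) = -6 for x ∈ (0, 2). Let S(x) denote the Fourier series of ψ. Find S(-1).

ψ is continuous at x = -1 with value 2, so the series converges to 2 there.

2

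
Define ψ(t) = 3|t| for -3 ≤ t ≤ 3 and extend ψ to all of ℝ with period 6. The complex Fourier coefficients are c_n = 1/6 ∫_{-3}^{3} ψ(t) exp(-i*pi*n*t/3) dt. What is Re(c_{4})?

0

Since ψ is real-valued, Re(c_{4}) = 1/6 ∫_{-3}^{3} ψ(t) cos(4*pi*t/3) dt = a_{4}/2.
ψ is even and cos(4*pi*t/3) is even, so the integrand is even: ∫_{-3}^{3} ψ(t) cos(4*pi*t/3) dt = 2∫_0^{3} ψ(t) cos(4*pi*t/3) dt.
Integrating by parts (boundary term plus one more integral), an antiderivative of (3*t) cos(4*pi*t/3) is 9*t*sin(4*pi*t/3)/(4*pi) + 27*cos(4*pi*t/3)/(16*pi**2); evaluating from 0 to 3: ∫_{0}^{3} (3*t) cos(4*pi*t/3) dt = (27/(16*pi**2)) - (27/(16*pi**2)) = 0.
So ∫_{-3}^{3} ψ(t) cos(4*pi*t/3) dt = 0.
Hence Re(c_{4}) = (1/6)·(0) = 0.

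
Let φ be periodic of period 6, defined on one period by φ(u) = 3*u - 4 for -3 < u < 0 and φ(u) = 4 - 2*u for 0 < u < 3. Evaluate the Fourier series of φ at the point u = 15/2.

u = 15/2 differs from u = 3/2 by 1 full period(s), and the series is 6-periodic.
φ is continuous at u = 3/2 with value 1, so the series converges to 1 there.

1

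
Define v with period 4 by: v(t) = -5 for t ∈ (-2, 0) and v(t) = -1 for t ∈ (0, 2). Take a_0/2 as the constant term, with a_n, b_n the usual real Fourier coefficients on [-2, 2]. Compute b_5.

b_5 = 1/2 ∫_{-2}^{2} v(t) sin(5*pi*t/2) dt.
Split the integral at the breakpoints.
Directly, an antiderivative of (-5) sin(5*pi*t/2) is 2*cos(5*pi*t/2)/pi; evaluating from -2 to 0: ∫_{-2}^{0} (-5) sin(5*pi*t/2) dt = (2/pi) - (-2/pi) = 4/pi.
Directly, an antiderivative of (-1) sin(5*pi*t/2) is 2*cos(5*pi*t/2)/(5*pi); evaluating from 0 to 2: ∫_{0}^{2} (-1) sin(5*pi*t/2) dt = (-2/(5*pi)) - (2/(5*pi)) = -4/(5*pi).
Summing the pieces and multiplying by (1/2) gives b_5 = 8/(5*pi).

8/(5*pi)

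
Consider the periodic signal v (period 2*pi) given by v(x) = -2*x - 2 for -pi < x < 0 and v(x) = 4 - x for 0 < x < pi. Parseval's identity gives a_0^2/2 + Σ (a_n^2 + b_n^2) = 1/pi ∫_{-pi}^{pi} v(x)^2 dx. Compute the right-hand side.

-8*pi + 5*pi**2/3 + 20

1/pi ∫_{-pi}^{pi} v(x)^2 dx = 1/pi · (pi*(-24*pi + 5*pi**2 + 60)/3) = -8*pi + 5*pi**2/3 + 20.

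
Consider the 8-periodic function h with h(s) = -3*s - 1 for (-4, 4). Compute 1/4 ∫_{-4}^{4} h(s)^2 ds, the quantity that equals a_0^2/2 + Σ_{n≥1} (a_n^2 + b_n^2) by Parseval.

98

1/4 ∫_{-4}^{4} h(s)^2 ds = 1/4 · (392) = 98.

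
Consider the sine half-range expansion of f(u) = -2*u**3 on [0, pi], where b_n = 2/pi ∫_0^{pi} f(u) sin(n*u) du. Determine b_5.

b_5 = 2/pi ∫_0^{pi} (-2*u**3) sin(5*u) du.
Integrating by parts three times (tabular method), an antiderivative of (-2*u**3) sin(5*u) is 2*u**3*cos(5*u)/5 - 6*u**2*sin(5*u)/25 - 12*u*cos(5*u)/125 + 12*sin(5*u)/625; evaluating from 0 to pi: ∫_{0}^{pi} (-2*u**3) sin(5*u) du = (2*pi*(6 - 25*pi**2)/125) - (0) = 2*pi*(6 - 25*pi**2)/125.
Hence b_5 = (2/pi)·(2*pi*(6 - 25*pi**2)/125) = 24/125 - 4*pi**2/5.

24/125 - 4*pi**2/5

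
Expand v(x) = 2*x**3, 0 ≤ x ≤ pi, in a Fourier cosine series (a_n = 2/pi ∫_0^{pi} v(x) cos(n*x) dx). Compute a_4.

a_4 = 2/pi ∫_0^{pi} (2*x**3) cos(4*x) dx.
Integrating by parts three times (tabular method), an antiderivative of (2*x**3) cos(4*x) is x**3*sin(4*x)/2 + 3*x**2*cos(4*x)/8 - 3*x*sin(4*x)/16 - 3*cos(4*x)/64; evaluating from 0 to pi: ∫_{0}^{pi} (2*x**3) cos(4*x) dx = (-3/64 + 3*pi**2/8) - (-3/64) = 3*pi**2/8.
Hence a_4 = (2/pi)·(3*pi**2/8) = 3*pi/4.

3*pi/4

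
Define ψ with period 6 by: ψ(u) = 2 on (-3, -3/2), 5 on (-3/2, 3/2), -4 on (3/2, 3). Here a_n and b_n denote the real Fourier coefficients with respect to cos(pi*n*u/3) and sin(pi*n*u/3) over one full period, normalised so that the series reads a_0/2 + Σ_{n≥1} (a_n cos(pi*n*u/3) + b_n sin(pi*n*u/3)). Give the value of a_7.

a_7 = 1/3 ∫_{-3}^{3} ψ(u) cos(7*pi*u/3) du.
Split the integral at the breakpoints.
Directly, an antiderivative of (2) cos(7*pi*u/3) is 6*sin(7*pi*u/3)/(7*pi); evaluating from -3 to -3/2: ∫_{-3}^{-3/2} (2) cos(7*pi*u/3) du = (6/(7*pi)) - (0) = 6/(7*pi).
Directly, an antiderivative of (5) cos(7*pi*u/3) is 15*sin(7*pi*u/3)/(7*pi); evaluating from -3/2 to 3/2: ∫_{-3/2}^{3/2} (5) cos(7*pi*u/3) du = (-15/(7*pi)) - (15/(7*pi)) = -30/(7*pi).
Directly, an antiderivative of (-4) cos(7*pi*u/3) is -12*sin(7*pi*u/3)/(7*pi); evaluating from 3/2 to 3: ∫_{3/2}^{3} (-4) cos(7*pi*u/3) du = (0) - (12/(7*pi)) = -12/(7*pi).
Summing the pieces and multiplying by (1/3) gives a_7 = -12/(7*pi).

-12/(7*pi)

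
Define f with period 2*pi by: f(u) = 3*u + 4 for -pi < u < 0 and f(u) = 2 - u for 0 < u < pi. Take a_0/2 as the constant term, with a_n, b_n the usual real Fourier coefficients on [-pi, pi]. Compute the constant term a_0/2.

3 - pi

a_0 = 1/pi ∫_{-pi}^{pi} f(u) du = 1/pi · (2*pi*(3 - pi)) = 6 - 2*pi.
So the constant term a_0/2 = 3 - pi.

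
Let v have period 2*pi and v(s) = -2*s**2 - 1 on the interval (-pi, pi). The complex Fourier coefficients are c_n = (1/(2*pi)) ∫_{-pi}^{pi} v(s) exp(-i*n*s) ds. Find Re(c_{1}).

Since v is real-valued, Re(c_{1}) = (1/(2*pi)) ∫_{-pi}^{pi} v(s) cos(s) ds = a_{1}/2.
v is even and cos(s) is even, so the integrand is even: ∫_{-pi}^{pi} v(s) cos(s) ds = 2∫_0^{pi} v(s) cos(s) ds.
Integrating by parts twice (tabular method), an antiderivative of (-2*s**2 - 1) cos(s) is -2*s**2*sin(s) - 4*s*cos(s) + 3*sin(s); evaluating from 0 to pi: ∫_{0}^{pi} (-2*s**2 - 1) cos(s) ds = (4*pi) - (0) = 4*pi.
So ∫_{-pi}^{pi} v(s) cos(s) ds = 8*pi.
Hence Re(c_{1}) = (1/(2*pi))·(8*pi) = 4.

4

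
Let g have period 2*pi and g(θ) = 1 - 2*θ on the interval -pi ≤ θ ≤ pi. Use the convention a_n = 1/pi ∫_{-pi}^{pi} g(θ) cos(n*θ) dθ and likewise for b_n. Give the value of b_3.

b_3 = 1/pi ∫_{-pi}^{pi} g(θ) sin(3*θ) dθ.
Integrating by parts (boundary term plus one more integral), an antiderivative of (1 - 2*θ) sin(3*θ) is 2*θ*cos(3*θ)/3 - 2*sin(3*θ)/9 - cos(3*θ)/3; evaluating from -pi to pi: ∫_{-pi}^{pi} (1 - 2*θ) sin(3*θ) dθ = (1/3 - 2*pi/3) - (1/3 + 2*pi/3) = -4*pi/3.
Hence b_3 = (1/pi)·(-4*pi/3) = -4/3.

-4/3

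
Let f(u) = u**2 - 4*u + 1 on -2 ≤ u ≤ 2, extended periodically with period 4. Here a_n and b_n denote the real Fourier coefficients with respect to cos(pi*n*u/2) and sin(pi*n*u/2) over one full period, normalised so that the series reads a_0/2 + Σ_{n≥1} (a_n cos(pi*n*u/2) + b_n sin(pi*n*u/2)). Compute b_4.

4/pi

b_4 = 1/2 ∫_{-2}^{2} f(u) sin(2*pi*u) du.
Integrating by parts twice (tabular method), an antiderivative of (u**2 - 4*u + 1) sin(2*pi*u) is -u**2*cos(2*pi*u)/(2*pi) + u*sin(2*pi*u)/(2*pi**2) + 2*u*cos(2*pi*u)/pi - sin(2*pi*u)/pi**2 - cos(2*pi*u)/(2*pi) + cos(2*pi*u)/(4*pi**3); evaluating from -2 to 2: ∫_{-2}^{2} (u**2 - 4*u + 1) sin(2*pi*u) du = ((1 + 6*pi**2)/(4*pi**3)) - ((1 - 26*pi**2)/(4*pi**3)) = 8/pi.
Hence b_4 = (1/2)·(8/pi) = 4/pi.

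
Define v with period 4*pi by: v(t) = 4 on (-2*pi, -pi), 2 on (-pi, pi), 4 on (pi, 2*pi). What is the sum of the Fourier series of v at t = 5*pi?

t = 5*pi differs from t = pi by 1 full period(s), and the series is 4*pi-periodic.
At t = pi the one-sided limits are v(pi^-) = 2 and v(pi^+) = 4.
By Dirichlet's theorem the series converges to their average, [(2) + (4)]/2 = 3.

3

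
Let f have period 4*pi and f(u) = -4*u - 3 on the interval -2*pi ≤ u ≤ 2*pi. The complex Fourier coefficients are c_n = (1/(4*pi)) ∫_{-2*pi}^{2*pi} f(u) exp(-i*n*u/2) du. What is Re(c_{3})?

0

Since f is real-valued, Re(c_{3}) = (1/(4*pi)) ∫_{-2*pi}^{2*pi} f(u) cos(3*u/2) du = a_{3}/2.
Integrating by parts (boundary term plus one more integral), an antiderivative of (-4*u - 3) cos(3*u/2) is -8*u*sin(3*u/2)/3 - 2*sin(3*u/2) - 16*cos(3*u/2)/9; evaluating from -2*pi to 2*pi: ∫_{-2*pi}^{2*pi} (-4*u - 3) cos(3*u/2) du = (16/9) - (16/9) = 0.
Hence Re(c_{3}) = (1/(4*pi))·(0) = 0.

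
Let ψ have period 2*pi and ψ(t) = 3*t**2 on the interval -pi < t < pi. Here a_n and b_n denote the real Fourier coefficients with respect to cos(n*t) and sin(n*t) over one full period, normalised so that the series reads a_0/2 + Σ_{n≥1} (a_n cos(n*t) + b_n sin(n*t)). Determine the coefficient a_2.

a_2 = 1/pi ∫_{-pi}^{pi} ψ(t) cos(2*t) dt.
ψ is even and cos(2*t) is even, so the integrand is even and a_2 = 2/pi ∫_0^{pi} ψ(t) cos(2*t) dt.
Integrating by parts twice (tabular method), an antiderivative of (3*t**2) cos(2*t) is 3*t**2*sin(2*t)/2 + 3*t*cos(2*t)/2 - 3*sin(2*t)/4; evaluating from 0 to pi: ∫_{0}^{pi} (3*t**2) cos(2*t) dt = (3*pi/2) - (0) = 3*pi/2.
Hence a_2 = (2/pi)·(3*pi/2) = 3.

3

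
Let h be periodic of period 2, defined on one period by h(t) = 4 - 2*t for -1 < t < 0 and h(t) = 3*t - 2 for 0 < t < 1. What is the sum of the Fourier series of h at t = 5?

7/2

t = 5 differs from t = 1 by 2 full period(s), and the series is 2-periodic.
At t = 1 the one-sided limits are h(1^-) = 1 and h(1^+) = 6.
By Dirichlet's theorem the series converges to their average, [(1) + (6)]/2 = 7/2.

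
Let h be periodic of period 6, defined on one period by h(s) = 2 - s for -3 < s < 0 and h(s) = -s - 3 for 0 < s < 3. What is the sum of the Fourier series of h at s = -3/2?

h is continuous at s = -3/2 with value 7/2, so the series converges to 7/2 there.

7/2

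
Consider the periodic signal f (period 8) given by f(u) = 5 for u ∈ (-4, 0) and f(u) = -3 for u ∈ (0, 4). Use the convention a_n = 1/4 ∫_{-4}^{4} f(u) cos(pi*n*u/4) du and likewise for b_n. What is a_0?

a_0 = 1/4 ∫_{-4}^{4} f(u) du = 1/4 · (8) = 2.

2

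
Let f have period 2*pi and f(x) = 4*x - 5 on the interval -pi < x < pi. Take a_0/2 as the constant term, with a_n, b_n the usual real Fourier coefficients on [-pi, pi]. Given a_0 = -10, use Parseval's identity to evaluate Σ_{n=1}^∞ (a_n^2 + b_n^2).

32*pi**2/3

Parseval: a_0^2/2 + Σ_{n≥1} (a_n^2+b_n^2) = 1/pi ∫_{-pi}^{pi} f(x)^2 dx = 50 + 32*pi**2/3.
Subtract a_0^2/2 = 50: Σ (a_n^2+b_n^2) = 32*pi**2/3.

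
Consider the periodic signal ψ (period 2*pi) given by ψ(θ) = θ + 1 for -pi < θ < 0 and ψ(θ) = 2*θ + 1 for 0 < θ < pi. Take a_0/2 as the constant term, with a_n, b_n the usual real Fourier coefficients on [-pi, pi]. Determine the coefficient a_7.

-2/(49*pi)

a_7 = 1/pi ∫_{-pi}^{pi} ψ(θ) cos(7*θ) dθ.
Split the integral at the breakpoints.
Integrating by parts (boundary term plus one more integral), an antiderivative of (θ + 1) cos(7*θ) is θ*sin(7*θ)/7 + sin(7*θ)/7 + cos(7*θ)/49; evaluating from -pi to 0: ∫_{-pi}^{0} (θ + 1) cos(7*θ) dθ = (1/49) - (-1/49) = 2/49.
Integrating by parts (boundary term plus one more integral), an antiderivative of (2*θ + 1) cos(7*θ) is 2*θ*sin(7*θ)/7 + sin(7*θ)/7 + 2*cos(7*θ)/49; evaluating from 0 to pi: ∫_{0}^{pi} (2*θ + 1) cos(7*θ) dθ = (-2/49) - (2/49) = -4/49.
Summing the pieces and multiplying by (1/pi) gives a_7 = -2/(49*pi).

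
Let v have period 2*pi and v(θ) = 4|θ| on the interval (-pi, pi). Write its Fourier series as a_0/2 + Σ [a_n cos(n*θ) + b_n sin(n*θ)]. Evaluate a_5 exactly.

-16/(25*pi)

a_5 = 1/pi ∫_{-pi}^{pi} v(θ) cos(5*θ) dθ.
v is even and cos(5*θ) is even, so the integrand is even and a_5 = 2/pi ∫_0^{pi} v(θ) cos(5*θ) dθ.
Integrating by parts (boundary term plus one more integral), an antiderivative of (4*θ) cos(5*θ) is 4*θ*sin(5*θ)/5 + 4*cos(5*θ)/25; evaluating from 0 to pi: ∫_{0}^{pi} (4*θ) cos(5*θ) dθ = (-4/25) - (4/25) = -8/25.
Hence a_5 = (2/pi)·(-8/25) = -16/(25*pi).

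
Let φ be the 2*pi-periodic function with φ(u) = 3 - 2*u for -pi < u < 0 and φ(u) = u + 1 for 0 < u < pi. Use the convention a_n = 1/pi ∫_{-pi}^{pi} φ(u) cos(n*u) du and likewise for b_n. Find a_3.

a_3 = 1/pi ∫_{-pi}^{pi} φ(u) cos(3*u) du.
Split the integral at the breakpoints.
Integrating by parts (boundary term plus one more integral), an antiderivative of (3 - 2*u) cos(3*u) is -2*u*sin(3*u)/3 + sin(3*u) - 2*cos(3*u)/9; evaluating from -pi to 0: ∫_{-pi}^{0} (3 - 2*u) cos(3*u) du = (-2/9) - (2/9) = -4/9.
Integrating by parts (boundary term plus one more integral), an antiderivative of (u + 1) cos(3*u) is u*sin(3*u)/3 + sin(3*u)/3 + cos(3*u)/9; evaluating from 0 to pi: ∫_{0}^{pi} (u + 1) cos(3*u) du = (-1/9) - (1/9) = -2/9.
Summing the pieces and multiplying by (1/pi) gives a_3 = -2/(3*pi).

-2/(3*pi)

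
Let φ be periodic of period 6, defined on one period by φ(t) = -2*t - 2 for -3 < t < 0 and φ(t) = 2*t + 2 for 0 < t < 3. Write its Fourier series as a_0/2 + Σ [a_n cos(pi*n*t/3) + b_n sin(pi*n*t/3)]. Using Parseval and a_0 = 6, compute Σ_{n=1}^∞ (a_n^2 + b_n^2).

14

Parseval: a_0^2/2 + Σ_{n≥1} (a_n^2+b_n^2) = 1/3 ∫_{-3}^{3} φ(t)^2 dt = 32.
Subtract a_0^2/2 = 18: Σ (a_n^2+b_n^2) = 14.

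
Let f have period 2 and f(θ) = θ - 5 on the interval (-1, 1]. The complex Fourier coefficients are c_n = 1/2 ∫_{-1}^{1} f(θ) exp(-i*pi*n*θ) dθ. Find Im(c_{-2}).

-1/(2*pi)

Since f is real-valued, Im(c_{-2}) = -1/2 ∫_{-1}^{1} f(θ) sin(-2*pi*θ) dθ = b_{2}/2.
Integrating by parts (boundary term plus one more integral), an antiderivative of (θ - 5) sin(-2*pi*θ) is θ*cos(2*pi*θ)/(2*pi) - sin(2*pi*θ)/(4*pi**2) - 5*cos(2*pi*θ)/(2*pi); evaluating from -1 to 1: ∫_{-1}^{1} (θ - 5) sin(-2*pi*θ) dθ = (-2/pi) - (-3/pi) = 1/pi.
Hence Im(c_{-2}) = (-1/2)·(1/pi) = -1/(2*pi).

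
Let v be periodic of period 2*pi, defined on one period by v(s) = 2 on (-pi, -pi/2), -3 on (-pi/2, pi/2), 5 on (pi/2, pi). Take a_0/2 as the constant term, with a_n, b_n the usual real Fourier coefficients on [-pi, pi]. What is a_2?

a_2 = 1/pi ∫_{-pi}^{pi} v(s) cos(2*s) ds.
Split the integral at the breakpoints.
Directly, an antiderivative of (2) cos(2*s) is sin(2*s); evaluating from -pi to -pi/2: ∫_{-pi}^{-pi/2} (2) cos(2*s) ds = (0) - (0) = 0.
Directly, an antiderivative of (-3) cos(2*s) is -3*sin(2*s)/2; evaluating from -pi/2 to pi/2: ∫_{-pi/2}^{pi/2} (-3) cos(2*s) ds = (0) - (0) = 0.
Directly, an antiderivative of (5) cos(2*s) is 5*sin(2*s)/2; evaluating from pi/2 to pi: ∫_{pi/2}^{pi} (5) cos(2*s) ds = (0) - (0) = 0.
Summing the pieces and multiplying by (1/pi) gives a_2 = 0.

0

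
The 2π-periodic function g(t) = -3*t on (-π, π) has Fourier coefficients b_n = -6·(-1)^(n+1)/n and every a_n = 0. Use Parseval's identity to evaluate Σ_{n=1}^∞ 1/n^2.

pi**2/6

Parseval: Σ b_n^2 = (1/π) ∫_{-π}^{π} g(t)^2 dt = 6*pi**2.
Σ b_n^2 = Σ 36/n^2, so Σ 1/n^2 = (6*pi**2)/36 = pi**2/6.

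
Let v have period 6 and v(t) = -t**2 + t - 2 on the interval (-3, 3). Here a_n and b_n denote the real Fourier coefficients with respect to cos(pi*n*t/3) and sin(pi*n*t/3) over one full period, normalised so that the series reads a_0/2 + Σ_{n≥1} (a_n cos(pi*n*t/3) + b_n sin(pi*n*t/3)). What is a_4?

-9/(4*pi**2)

a_4 = 1/3 ∫_{-3}^{3} v(t) cos(4*pi*t/3) dt.
Integrating by parts twice (tabular method), an antiderivative of (-t**2 + t - 2) cos(4*pi*t/3) is -3*t**2*sin(4*pi*t/3)/(4*pi) + 3*t*sin(4*pi*t/3)/(4*pi) - 9*t*cos(4*pi*t/3)/(8*pi**2) - 3*sin(4*pi*t/3)/(2*pi) + 27*sin(4*pi*t/3)/(32*pi**3) + 9*cos(4*pi*t/3)/(16*pi**2); evaluating from -3 to 3: ∫_{-3}^{3} (-t**2 + t - 2) cos(4*pi*t/3) dt = (-45/(16*pi**2)) - (63/(16*pi**2)) = -27/(4*pi**2).
Hence a_4 = (1/3)·(-27/(4*pi**2)) = -9/(4*pi**2).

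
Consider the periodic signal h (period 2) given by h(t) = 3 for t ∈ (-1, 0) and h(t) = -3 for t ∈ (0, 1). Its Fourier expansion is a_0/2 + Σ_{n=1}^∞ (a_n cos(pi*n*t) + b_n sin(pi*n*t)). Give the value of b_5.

-12/(5*pi)

b_5 = ∫_{-1}^{1} h(t) sin(5*pi*t) dt.
h is odd and sin(5*pi*t) is odd, so the integrand is even and b_5 = 2 ∫_0^{1} h(t) sin(5*pi*t) dt.
Directly, an antiderivative of (-3) sin(5*pi*t) is 3*cos(5*pi*t)/(5*pi); evaluating from 0 to 1: ∫_{0}^{1} (-3) sin(5*pi*t) dt = (-3/(5*pi)) - (3/(5*pi)) = -6/(5*pi).
Hence b_5 = 2·(-6/(5*pi)) = -12/(5*pi).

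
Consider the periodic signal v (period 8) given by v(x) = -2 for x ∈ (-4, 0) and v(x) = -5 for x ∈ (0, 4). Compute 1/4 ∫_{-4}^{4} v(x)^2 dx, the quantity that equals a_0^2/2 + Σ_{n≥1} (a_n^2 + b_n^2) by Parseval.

1/4 ∫_{-4}^{4} v(x)^2 dx = 1/4 · (116) = 29.

29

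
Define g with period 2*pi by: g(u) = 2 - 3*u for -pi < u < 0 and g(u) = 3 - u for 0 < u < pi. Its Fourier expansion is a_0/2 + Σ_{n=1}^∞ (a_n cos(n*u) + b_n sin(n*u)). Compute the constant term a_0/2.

a_0 = 1/pi ∫_{-pi}^{pi} g(u) du = 1/pi · (pi*(pi + 5)) = pi + 5.
So the constant term a_0/2 = pi/2 + 5/2.

pi/2 + 5/2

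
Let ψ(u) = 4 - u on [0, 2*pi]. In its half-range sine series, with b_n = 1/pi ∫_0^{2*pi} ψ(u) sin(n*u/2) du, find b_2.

2

b_2 = 1/pi ∫_0^{2*pi} (4 - u) sin(u) du.
Integrating by parts (boundary term plus one more integral), an antiderivative of (4 - u) sin(u) is u*cos(u) - sin(u) - 4*cos(u); evaluating from 0 to 2*pi: ∫_{0}^{2*pi} (4 - u) sin(u) du = (-4 + 2*pi) - (-4) = 2*pi.
Hence b_2 = (1/pi)·(2*pi) = 2.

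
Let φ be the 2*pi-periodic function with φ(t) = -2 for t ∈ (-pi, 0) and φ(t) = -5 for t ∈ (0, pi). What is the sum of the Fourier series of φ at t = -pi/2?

φ is continuous at t = -pi/2 with value -2, so the series converges to -2 there.

-2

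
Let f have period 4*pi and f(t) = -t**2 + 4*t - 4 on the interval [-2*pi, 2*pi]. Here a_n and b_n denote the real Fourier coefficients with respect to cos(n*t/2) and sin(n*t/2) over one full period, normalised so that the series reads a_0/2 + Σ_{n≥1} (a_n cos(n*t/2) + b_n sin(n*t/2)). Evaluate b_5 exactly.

b_5 = (1/(2*pi)) ∫_{-2*pi}^{2*pi} f(t) sin(5*t/2) dt.
Integrating by parts twice (tabular method), an antiderivative of (-t**2 + 4*t - 4) sin(5*t/2) is 2*t**2*cos(5*t/2)/5 - 8*t*sin(5*t/2)/25 - 8*t*cos(5*t/2)/5 + 16*sin(5*t/2)/25 + 184*cos(5*t/2)/125; evaluating from -2*pi to 2*pi: ∫_{-2*pi}^{2*pi} (-t**2 + 4*t - 4) sin(5*t/2) dt = (-8*pi**2/5 - 184/125 + 16*pi/5) - (-8*pi**2/5 - 16*pi/5 - 184/125) = 32*pi/5.
Hence b_5 = (1/(2*pi))·(32*pi/5) = 16/5.

16/5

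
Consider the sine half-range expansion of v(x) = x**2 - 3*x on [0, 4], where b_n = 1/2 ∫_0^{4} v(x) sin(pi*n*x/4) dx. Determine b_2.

b_2 = 1/2 ∫_0^{4} (x**2 - 3*x) sin(pi*x/2) dx.
Integrating by parts twice (tabular method), an antiderivative of (x**2 - 3*x) sin(pi*x/2) is -2*x**2*cos(pi*x/2)/pi + 8*x*sin(pi*x/2)/pi**2 + 6*x*cos(pi*x/2)/pi - 12*sin(pi*x/2)/pi**2 + 16*cos(pi*x/2)/pi**3; evaluating from 0 to 4: ∫_{0}^{4} (x**2 - 3*x) sin(pi*x/2) dx = (-8/pi + 16/pi**3) - (16/pi**3) = -8/pi.
Hence b_2 = (1/2)·(-8/pi) = -4/pi.

-4/pi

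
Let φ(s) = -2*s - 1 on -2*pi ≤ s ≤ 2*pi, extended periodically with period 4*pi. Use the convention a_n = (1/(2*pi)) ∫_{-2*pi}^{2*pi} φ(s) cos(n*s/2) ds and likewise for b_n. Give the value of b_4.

2

b_4 = (1/(2*pi)) ∫_{-2*pi}^{2*pi} φ(s) sin(2*s) ds.
Integrating by parts (boundary term plus one more integral), an antiderivative of (-2*s - 1) sin(2*s) is s*cos(2*s) - sin(2*s)/2 + cos(2*s)/2; evaluating from -2*pi to 2*pi: ∫_{-2*pi}^{2*pi} (-2*s - 1) sin(2*s) ds = (1/2 + 2*pi) - (1/2 - 2*pi) = 4*pi.
Hence b_4 = (1/(2*pi))·(4*pi) = 2.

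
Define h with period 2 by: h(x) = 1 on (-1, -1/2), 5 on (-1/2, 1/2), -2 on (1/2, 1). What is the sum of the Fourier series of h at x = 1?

-1/2

At x = 1 the one-sided limits are h(1^-) = -2 and h(1^+) = 1.
By Dirichlet's theorem the series converges to their average, [(-2) + (1)]/2 = -1/2.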